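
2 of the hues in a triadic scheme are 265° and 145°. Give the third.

A triad places three hues 120° apart.
The full set through 145° is {25°, 145°, 265°}.
Given {145°, 265°}, the missing hue is 25°.

25°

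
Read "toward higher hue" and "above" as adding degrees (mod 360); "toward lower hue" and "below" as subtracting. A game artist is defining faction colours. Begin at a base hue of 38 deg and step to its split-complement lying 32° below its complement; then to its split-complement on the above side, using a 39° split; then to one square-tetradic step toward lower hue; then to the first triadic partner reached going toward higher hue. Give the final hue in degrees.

75°

38 + 148 = 186°   (split-comp 32° ↓)
186 + 219 = 405 → 405 − 360 = 45°   (split-comp 39° ↑)
45 − 90 = -45 → -45 + 360 = 315°   (square ↓)
315 + 120 = 435 → 435 − 360 = 75°   (triadic ↑)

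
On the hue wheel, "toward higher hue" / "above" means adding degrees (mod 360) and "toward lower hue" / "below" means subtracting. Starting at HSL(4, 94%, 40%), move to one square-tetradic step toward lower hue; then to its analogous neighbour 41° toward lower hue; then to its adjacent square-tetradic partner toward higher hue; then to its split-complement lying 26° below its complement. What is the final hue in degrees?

117°

−90° (square ↓): 4 − 90 = -86 → -86 + 360 = 274°
−41° (analog 41° ↓): 274 − 41 = 233°
+90° (square ↑): 233 + 90 = 323°
+154° (split-comp 26° ↓): 323 + 154 = 477 → 477 − 360 = 117°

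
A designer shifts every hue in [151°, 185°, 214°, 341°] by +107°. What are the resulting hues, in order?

151 + 107 = 258°
185 + 107 = 292°
214 + 107 = 321°
341 + 107 = 448 → 448 − 360 = 88°

258°, 292°, 321°, 88°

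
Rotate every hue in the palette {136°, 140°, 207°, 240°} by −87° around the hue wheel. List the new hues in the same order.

49°, 53°, 120°, 153°

136 − 87 = 49°
140 − 87 = 53°
207 − 87 = 120°
240 − 87 = 153°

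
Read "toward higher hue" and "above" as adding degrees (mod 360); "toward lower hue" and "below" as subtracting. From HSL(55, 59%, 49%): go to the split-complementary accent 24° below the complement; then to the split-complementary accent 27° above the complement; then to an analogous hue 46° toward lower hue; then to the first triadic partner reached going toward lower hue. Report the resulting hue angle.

252°

55 + 156 = 211°   (split-comp 24° ↓)
211 + 207 = 418 → 418 − 360 = 58°   (split-comp 27° ↑)
58 − 46 = 12°   (analog 46° ↓)
12 − 120 = -108 → -108 + 360 = 252°   (triadic ↓)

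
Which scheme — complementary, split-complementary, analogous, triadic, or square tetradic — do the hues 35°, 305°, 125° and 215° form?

Sort the hues: 35°, 125°, 215°, 305°.
Successive gaps around the wheel: 90°, 90°, 90°, 90°.
Four hues every 90° form a square tetradic scheme.

square tetradic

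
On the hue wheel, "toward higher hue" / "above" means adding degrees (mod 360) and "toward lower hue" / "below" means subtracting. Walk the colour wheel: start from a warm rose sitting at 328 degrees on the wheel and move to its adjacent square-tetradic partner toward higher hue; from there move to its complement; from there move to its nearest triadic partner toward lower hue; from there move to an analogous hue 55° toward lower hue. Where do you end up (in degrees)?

63°

square ↑ +90°: 328 + 90 = 418 → 418 − 360 = 58°
complement +180°: 58 + 180 = 238°
triadic ↓ −120°: 238 − 120 = 118°
analog 55° ↓ −55°: 118 − 55 = 63°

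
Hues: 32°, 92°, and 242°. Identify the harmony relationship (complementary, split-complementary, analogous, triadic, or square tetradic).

split-complementary

Sort the hues: 32°, 92°, 242°.
Successive gaps around the wheel: 60°, 150°, 150°.
Two 150° gaps and one 60° gap — a base hue opposite a pair of accents 30° either side of its complement — is the split-complementary pattern.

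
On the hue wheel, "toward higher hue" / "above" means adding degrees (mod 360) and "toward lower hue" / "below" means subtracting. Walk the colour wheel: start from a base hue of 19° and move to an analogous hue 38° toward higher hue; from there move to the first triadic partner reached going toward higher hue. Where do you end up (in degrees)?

analog 38° ↑ +38°: 19 + 38 = 57°
triadic ↑ +120°: 57 + 120 = 177°

177°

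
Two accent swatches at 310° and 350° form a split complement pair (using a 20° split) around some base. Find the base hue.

The accents sit 20° either side of the complement, so the complement is their short-arc midpoint on the wheel.
Short-arc midpoint of 310° and 350°: 330°.
Base is 180° from the complement: 330 − 180 = 150°

150°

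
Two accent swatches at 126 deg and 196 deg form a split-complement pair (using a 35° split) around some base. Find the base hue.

341°

The accents sit 35° either side of the complement, so the complement is their short-arc midpoint on the wheel.
Short-arc midpoint of 126° and 196°: 161°.
Base is 180° from the complement: 161 − 180 = -19 → -19 + 360 = 341°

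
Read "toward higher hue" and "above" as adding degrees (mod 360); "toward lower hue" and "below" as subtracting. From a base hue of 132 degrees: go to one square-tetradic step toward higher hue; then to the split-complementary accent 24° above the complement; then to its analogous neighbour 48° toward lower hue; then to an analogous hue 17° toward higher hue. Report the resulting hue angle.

+90° (square ↑): 132 + 90 = 222°
+204° (split-comp 24° ↑): 222 + 204 = 426 → 426 − 360 = 66°
−48° (analog 48° ↓): 66 − 48 = 18°
+17° (analog 17° ↑): 18 + 17 = 35°

35°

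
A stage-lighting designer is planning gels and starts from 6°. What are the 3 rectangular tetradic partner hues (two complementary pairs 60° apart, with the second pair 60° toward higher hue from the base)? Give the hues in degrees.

6 + 60 = 66°
6 + 180 = 186°
6 + 240 = 246°

66°, 186°, and 246°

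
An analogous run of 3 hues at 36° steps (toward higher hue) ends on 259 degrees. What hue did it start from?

2 steps of 36° (toward higher hue) give a net shift of +72°.
Start = end − shift: 259 − 72 = 187°

187°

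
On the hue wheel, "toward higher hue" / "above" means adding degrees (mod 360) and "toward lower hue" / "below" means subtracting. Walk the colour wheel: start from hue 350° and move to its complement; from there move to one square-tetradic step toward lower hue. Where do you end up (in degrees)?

+180° (complement): 350 + 180 = 530 → 530 − 360 = 170°
−90° (square ↓): 170 − 90 = 80°

80°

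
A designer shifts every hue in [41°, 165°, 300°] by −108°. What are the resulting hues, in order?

41 − 108 = -67 → -67 + 360 = 293°
165 − 108 = 57°
300 − 108 = 192°

293°, 57°, 192°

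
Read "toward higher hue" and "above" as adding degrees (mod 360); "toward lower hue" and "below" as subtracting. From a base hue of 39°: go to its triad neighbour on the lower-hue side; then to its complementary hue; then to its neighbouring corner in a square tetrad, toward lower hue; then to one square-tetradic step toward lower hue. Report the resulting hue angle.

279°

−120° (triadic ↓): 39 − 120 = -81 → -81 + 360 = 279°
+180° (complement): 279 + 180 = 459 → 459 − 360 = 99°
−90° (square ↓): 99 − 90 = 9°
−90° (square ↓): 9 − 90 = -81 → -81 + 360 = 279°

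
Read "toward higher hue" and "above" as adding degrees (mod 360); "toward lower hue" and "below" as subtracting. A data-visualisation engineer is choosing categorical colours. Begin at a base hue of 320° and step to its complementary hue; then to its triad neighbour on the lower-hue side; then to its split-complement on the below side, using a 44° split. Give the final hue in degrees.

156°

+180° (complement): 320 + 180 = 500 → 500 − 360 = 140°
−120° (triadic ↓): 140 − 120 = 20°
+136° (split-comp 44° ↓): 20 + 136 = 156°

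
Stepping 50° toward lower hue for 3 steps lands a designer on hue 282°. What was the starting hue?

72°

3 steps of 50° (toward lower hue) give a net shift of −150°.
Start = end − shift: 282 + 150 = 432 → 432 − 360 = 72°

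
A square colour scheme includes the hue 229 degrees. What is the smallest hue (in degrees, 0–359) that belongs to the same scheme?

49°

A square tetradic scheme places four hues every 90°.
The full set through 229° is {49°, 139°, 229°, 319°}.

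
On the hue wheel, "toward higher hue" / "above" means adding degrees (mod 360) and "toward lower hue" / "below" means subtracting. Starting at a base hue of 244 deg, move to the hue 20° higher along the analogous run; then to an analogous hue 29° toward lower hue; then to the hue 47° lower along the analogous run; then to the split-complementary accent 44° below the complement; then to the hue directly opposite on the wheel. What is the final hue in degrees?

144°

+20° (analog 20° ↑): 244 + 20 = 264°
−29° (analog 29° ↓): 264 − 29 = 235°
−47° (analog 47° ↓): 235 − 47 = 188°
+136° (split-comp 44° ↓): 188 + 136 = 324°
+180° (complement): 324 + 180 = 504 → 504 − 360 = 144°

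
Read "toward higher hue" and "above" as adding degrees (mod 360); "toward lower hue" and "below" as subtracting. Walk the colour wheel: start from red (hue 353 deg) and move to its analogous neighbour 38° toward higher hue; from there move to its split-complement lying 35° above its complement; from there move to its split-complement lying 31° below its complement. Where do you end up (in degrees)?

35°

353 + 38 = 391 → 391 − 360 = 31°   (analog 38° ↑)
31 + 215 = 246°   (split-comp 35° ↑)
246 + 149 = 395 → 395 − 360 = 35°   (split-comp 31° ↓)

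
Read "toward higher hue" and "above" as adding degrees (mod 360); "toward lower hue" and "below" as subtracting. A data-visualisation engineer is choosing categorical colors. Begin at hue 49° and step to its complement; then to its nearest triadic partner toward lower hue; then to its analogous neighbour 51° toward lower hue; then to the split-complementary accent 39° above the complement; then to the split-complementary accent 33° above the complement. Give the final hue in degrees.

130°

complement +180°: 49 + 180 = 229°
triadic ↓ −120°: 229 − 120 = 109°
analog 51° ↓ −51°: 109 − 51 = 58°
split-comp 39° ↑ +219°: 58 + 219 = 277°
split-comp 33° ↑ +213°: 277 + 213 = 490 → 490 − 360 = 130°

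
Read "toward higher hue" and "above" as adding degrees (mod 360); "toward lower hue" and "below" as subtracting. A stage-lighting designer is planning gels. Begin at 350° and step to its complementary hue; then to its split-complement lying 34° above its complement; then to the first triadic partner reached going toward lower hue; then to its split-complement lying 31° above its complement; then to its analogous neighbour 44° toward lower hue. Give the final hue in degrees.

71°

complement +180°: 350 + 180 = 530 → 530 − 360 = 170°
split-comp 34° ↑ +214°: 170 + 214 = 384 → 384 − 360 = 24°
triadic ↓ −120°: 24 − 120 = -96 → -96 + 360 = 264°
split-comp 31° ↑ +211°: 264 + 211 = 475 → 475 − 360 = 115°
analog 44° ↓ −44°: 115 − 44 = 71°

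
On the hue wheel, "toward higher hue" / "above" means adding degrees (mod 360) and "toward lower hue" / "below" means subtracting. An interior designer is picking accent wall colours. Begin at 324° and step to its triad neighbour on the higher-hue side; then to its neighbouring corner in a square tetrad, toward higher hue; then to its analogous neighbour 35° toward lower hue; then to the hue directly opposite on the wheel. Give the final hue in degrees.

319°

324 + 120 = 444 → 444 − 360 = 84°   (triadic ↑)
84 + 90 = 174°   (square ↑)
174 − 35 = 139°   (analog 35° ↓)
139 + 180 = 319°   (complement)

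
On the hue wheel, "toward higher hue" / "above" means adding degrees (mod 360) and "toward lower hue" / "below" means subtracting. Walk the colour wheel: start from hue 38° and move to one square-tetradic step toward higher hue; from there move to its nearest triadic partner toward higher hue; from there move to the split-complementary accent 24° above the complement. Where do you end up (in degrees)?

92°

38 + 90 = 128°   (square ↑)
128 + 120 = 248°   (triadic ↑)
248 + 204 = 452 → 452 − 360 = 92°   (split-comp 24° ↑)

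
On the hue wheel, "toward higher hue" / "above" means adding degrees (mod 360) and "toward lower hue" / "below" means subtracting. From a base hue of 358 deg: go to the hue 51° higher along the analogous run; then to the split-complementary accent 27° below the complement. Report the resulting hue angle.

202°

analog 51° ↑ +51°: 358 + 51 = 409 → 409 − 360 = 49°
split-comp 27° ↓ +153°: 49 + 153 = 202°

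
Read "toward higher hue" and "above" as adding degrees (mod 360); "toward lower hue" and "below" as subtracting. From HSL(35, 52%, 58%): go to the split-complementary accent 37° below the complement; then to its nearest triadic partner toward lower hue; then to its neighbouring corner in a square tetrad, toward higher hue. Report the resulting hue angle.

+143° (split-comp 37° ↓): 35 + 143 = 178°
−120° (triadic ↓): 178 − 120 = 58°
+90° (square ↑): 58 + 90 = 148°

148°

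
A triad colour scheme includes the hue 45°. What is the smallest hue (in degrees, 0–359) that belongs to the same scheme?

A triad places three hues 120° apart.
The full set through 45° is {45°, 165°, 285°}.

45°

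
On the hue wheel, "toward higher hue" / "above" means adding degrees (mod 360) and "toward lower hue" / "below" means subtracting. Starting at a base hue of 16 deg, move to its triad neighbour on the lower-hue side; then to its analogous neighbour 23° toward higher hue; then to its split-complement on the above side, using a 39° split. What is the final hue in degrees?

16 − 120 = -104 → -104 + 360 = 256°   (triadic ↓)
256 + 23 = 279°   (analog 23° ↑)
279 + 219 = 498 → 498 − 360 = 138°   (split-comp 39° ↑)

138°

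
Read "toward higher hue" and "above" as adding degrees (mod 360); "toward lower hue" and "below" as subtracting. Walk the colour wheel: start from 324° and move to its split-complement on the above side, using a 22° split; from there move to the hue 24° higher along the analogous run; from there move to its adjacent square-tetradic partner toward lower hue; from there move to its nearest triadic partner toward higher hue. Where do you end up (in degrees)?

+202° (split-comp 22° ↑): 324 + 202 = 526 → 526 − 360 = 166°
+24° (analog 24° ↑): 166 + 24 = 190°
−90° (square ↓): 190 − 90 = 100°
+120° (triadic ↑): 100 + 120 = 220°

220°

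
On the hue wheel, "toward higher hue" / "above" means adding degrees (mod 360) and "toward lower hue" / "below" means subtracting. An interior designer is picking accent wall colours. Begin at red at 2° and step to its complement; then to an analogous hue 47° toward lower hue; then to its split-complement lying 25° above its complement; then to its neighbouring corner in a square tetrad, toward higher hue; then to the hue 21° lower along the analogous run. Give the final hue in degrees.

49°

+180° (complement): 2 + 180 = 182°
−47° (analog 47° ↓): 182 − 47 = 135°
+205° (split-comp 25° ↑): 135 + 205 = 340°
+90° (square ↑): 340 + 90 = 430 → 430 − 360 = 70°
−21° (analog 21° ↓): 70 − 21 = 49°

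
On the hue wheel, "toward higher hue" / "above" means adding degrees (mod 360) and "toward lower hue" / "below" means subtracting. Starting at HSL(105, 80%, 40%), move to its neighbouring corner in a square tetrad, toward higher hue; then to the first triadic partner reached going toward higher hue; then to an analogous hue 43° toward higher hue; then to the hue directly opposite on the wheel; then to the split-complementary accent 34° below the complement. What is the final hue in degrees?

105 + 90 = 195°   (square ↑)
195 + 120 = 315°   (triadic ↑)
315 + 43 = 358°   (analog 43° ↑)
358 + 180 = 538 → 538 − 360 = 178°   (complement)
178 + 146 = 324°   (split-comp 34° ↓)

324°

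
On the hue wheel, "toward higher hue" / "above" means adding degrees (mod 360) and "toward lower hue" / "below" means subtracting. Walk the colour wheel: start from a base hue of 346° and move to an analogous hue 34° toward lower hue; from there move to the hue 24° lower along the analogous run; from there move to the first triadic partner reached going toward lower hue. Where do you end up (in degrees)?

346 − 34 = 312°   (analog 34° ↓)
312 − 24 = 288°   (analog 24° ↓)
288 − 120 = 168°   (triadic ↓)

168°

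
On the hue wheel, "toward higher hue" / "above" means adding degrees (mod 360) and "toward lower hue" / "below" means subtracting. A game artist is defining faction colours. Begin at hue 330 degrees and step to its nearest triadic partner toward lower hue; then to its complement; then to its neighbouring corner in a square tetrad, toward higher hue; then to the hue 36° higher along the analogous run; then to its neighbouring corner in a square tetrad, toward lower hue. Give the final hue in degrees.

66°

triadic ↓ −120°: 330 − 120 = 210°
complement +180°: 210 + 180 = 390 → 390 − 360 = 30°
square ↑ +90°: 30 + 90 = 120°
analog 36° ↑ +36°: 120 + 36 = 156°
square ↓ −90°: 156 − 90 = 66°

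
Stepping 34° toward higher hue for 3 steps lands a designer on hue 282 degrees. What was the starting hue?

180°

3 steps of 34° (toward higher hue) give a net shift of +102°.
Start = end − shift: 282 − 102 = 180°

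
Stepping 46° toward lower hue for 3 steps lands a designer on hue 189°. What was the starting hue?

3 steps of 46° (toward lower hue) give a net shift of −138°.
Start = end − shift: 189 + 138 = 327°

327°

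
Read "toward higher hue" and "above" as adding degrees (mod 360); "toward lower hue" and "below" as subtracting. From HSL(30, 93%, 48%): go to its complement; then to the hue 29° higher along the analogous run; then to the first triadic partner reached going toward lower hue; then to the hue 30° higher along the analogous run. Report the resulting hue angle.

149°

+180° (complement): 30 + 180 = 210°
+29° (analog 29° ↑): 210 + 29 = 239°
−120° (triadic ↓): 239 − 120 = 119°
+30° (analog 30° ↑): 119 + 30 = 149°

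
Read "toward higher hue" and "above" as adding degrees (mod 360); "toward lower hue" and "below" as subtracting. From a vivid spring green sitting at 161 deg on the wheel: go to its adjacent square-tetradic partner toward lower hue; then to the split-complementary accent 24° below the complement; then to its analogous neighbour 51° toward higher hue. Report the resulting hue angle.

278°

−90° (square ↓): 161 − 90 = 71°
+156° (split-comp 24° ↓): 71 + 156 = 227°
+51° (analog 51° ↑): 227 + 51 = 278°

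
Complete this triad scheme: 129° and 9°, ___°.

A triad places three hues 120° apart.
The full set through 9° is {9°, 129°, 249°}.
Given {9°, 129°}, the missing hue is 249°.

249°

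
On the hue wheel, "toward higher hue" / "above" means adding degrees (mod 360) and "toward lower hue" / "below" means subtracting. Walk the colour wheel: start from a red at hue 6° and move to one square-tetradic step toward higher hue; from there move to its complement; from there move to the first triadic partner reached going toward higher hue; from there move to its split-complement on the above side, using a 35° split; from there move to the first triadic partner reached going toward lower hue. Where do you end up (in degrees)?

+90° (square ↑): 6 + 90 = 96°
+180° (complement): 96 + 180 = 276°
+120° (triadic ↑): 276 + 120 = 396 → 396 − 360 = 36°
+215° (split-comp 35° ↑): 36 + 215 = 251°
−120° (triadic ↓): 251 − 120 = 131°

131°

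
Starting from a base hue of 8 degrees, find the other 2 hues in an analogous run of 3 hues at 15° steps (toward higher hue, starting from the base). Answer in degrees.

23° and 38°

Analogous hues sit every 15° along the wheel.
8 + 15 = 23°
8 + 30 = 38°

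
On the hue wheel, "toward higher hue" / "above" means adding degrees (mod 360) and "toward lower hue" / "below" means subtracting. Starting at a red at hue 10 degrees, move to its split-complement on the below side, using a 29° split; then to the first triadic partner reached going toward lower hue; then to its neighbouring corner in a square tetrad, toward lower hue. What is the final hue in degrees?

+151° (split-comp 29° ↓): 10 + 151 = 161°
−120° (triadic ↓): 161 − 120 = 41°
−90° (square ↓): 41 − 90 = -49 → -49 + 360 = 311°

311°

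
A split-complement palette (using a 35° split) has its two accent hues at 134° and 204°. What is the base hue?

The accents sit 35° either side of the complement, so the complement is their short-arc midpoint on the wheel.
Short-arc midpoint of 134° and 204°: 169°.
Base is 180° from the complement: 169 − 180 = -11 → -11 + 360 = 349°

349°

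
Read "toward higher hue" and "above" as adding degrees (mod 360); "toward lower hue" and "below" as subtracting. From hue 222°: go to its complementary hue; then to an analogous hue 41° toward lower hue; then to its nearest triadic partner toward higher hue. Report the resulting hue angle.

121°

222 + 180 = 402 → 402 − 360 = 42°   (complement)
42 − 41 = 1°   (analog 41° ↓)
1 + 120 = 121°   (triadic ↑)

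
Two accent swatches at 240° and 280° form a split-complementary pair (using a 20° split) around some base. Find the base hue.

The accents sit 20° either side of the complement, so the complement is their short-arc midpoint on the wheel.
Short-arc midpoint of 240° and 280°: 260°.
Base is 180° from the complement: 260 − 180 = 80°

80°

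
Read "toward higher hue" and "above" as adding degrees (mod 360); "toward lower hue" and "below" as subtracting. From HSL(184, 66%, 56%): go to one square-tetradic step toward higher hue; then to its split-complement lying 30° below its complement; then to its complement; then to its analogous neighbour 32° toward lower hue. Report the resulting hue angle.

184 + 90 = 274°   (square ↑)
274 + 150 = 424 → 424 − 360 = 64°   (split-comp 30° ↓)
64 + 180 = 244°   (complement)
244 − 32 = 212°   (analog 32° ↓)

212°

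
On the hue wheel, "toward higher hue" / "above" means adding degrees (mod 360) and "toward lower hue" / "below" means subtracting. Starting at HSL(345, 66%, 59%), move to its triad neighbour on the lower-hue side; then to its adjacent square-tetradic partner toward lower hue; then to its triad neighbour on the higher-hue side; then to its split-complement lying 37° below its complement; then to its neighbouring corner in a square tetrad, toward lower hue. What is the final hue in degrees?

−120° (triadic ↓): 345 − 120 = 225°
−90° (square ↓): 225 − 90 = 135°
+120° (triadic ↑): 135 + 120 = 255°
+143° (split-comp 37° ↓): 255 + 143 = 398 → 398 − 360 = 38°
−90° (square ↓): 38 − 90 = -52 → -52 + 360 = 308°

308°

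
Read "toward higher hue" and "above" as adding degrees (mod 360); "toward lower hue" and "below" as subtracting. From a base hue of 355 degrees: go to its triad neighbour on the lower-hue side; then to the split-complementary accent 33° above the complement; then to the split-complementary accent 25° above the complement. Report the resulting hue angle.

293°

triadic ↓ −120°: 355 − 120 = 235°
split-comp 33° ↑ +213°: 235 + 213 = 448 → 448 − 360 = 88°
split-comp 25° ↑ +205°: 88 + 205 = 293°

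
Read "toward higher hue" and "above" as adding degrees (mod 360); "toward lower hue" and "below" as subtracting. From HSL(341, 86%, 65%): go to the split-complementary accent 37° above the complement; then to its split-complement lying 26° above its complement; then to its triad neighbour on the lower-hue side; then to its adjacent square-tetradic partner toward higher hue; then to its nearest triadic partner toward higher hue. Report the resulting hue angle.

134°

341 + 217 = 558 → 558 − 360 = 198°   (split-comp 37° ↑)
198 + 206 = 404 → 404 − 360 = 44°   (split-comp 26° ↑)
44 − 120 = -76 → -76 + 360 = 284°   (triadic ↓)
284 + 90 = 374 → 374 − 360 = 14°   (square ↑)
14 + 120 = 134°   (triadic ↑)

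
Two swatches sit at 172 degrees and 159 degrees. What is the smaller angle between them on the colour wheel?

|172 − 159| = 13.
13 ≤ 180, so the shorter arc is 13°.

13°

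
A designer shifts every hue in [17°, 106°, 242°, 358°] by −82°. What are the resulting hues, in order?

295°, 24°, 160°, 276°

17 − 82 = -65 → -65 + 360 = 295°
106 − 82 = 24°
242 − 82 = 160°
358 − 82 = 276°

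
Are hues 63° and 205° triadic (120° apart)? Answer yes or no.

no

Angular distance: |63 − 205| = 142 = 142°.
Triadic (120° apart) requires 120°.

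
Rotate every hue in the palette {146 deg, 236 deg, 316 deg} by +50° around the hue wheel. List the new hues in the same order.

196°, 286°, 6°

146 + 50 = 196°
236 + 50 = 286°
316 + 50 = 366 → 366 − 360 = 6°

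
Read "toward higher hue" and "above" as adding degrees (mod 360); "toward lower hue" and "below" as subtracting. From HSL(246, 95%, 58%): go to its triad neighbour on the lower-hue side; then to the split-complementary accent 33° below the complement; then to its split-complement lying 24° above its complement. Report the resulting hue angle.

−120° (triadic ↓): 246 − 120 = 126°
+147° (split-comp 33° ↓): 126 + 147 = 273°
+204° (split-comp 24° ↑): 273 + 204 = 477 → 477 − 360 = 117°

117°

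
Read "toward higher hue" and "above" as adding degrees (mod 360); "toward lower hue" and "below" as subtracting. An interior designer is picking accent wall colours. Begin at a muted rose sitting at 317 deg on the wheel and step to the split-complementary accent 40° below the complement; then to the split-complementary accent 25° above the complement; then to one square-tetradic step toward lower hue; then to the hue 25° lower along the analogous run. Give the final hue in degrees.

317 + 140 = 457 → 457 − 360 = 97°   (split-comp 40° ↓)
97 + 205 = 302°   (split-comp 25° ↑)
302 − 90 = 212°   (square ↓)
212 − 25 = 187°   (analog 25° ↓)

187°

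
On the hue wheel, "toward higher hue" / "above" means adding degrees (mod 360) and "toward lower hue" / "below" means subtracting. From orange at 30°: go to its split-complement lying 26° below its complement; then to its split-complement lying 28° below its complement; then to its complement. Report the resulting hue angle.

156°

split-comp 26° ↓ +154°: 30 + 154 = 184°
split-comp 28° ↓ +152°: 184 + 152 = 336°
complement +180°: 336 + 180 = 516 → 516 − 360 = 156°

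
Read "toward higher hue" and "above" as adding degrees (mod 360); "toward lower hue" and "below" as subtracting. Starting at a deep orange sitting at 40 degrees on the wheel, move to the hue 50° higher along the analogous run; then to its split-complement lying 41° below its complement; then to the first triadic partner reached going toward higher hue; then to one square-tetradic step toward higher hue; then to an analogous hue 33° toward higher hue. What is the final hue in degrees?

analog 50° ↑ +50°: 40 + 50 = 90°
split-comp 41° ↓ +139°: 90 + 139 = 229°
triadic ↑ +120°: 229 + 120 = 349°
square ↑ +90°: 349 + 90 = 439 → 439 − 360 = 79°
analog 33° ↑ +33°: 79 + 33 = 112°

112°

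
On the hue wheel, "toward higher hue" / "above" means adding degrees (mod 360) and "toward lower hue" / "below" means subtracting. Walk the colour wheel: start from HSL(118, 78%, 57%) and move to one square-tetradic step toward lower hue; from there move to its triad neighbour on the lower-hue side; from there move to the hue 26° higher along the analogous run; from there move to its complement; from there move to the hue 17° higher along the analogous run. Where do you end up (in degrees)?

−90° (square ↓): 118 − 90 = 28°
−120° (triadic ↓): 28 − 120 = -92 → -92 + 360 = 268°
+26° (analog 26° ↑): 268 + 26 = 294°
+180° (complement): 294 + 180 = 474 → 474 − 360 = 114°
+17° (analog 17° ↑): 114 + 17 = 131°

131°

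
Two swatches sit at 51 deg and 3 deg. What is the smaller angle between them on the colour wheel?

|51 − 3| = 48.
48 ≤ 180, so the shorter arc is 48°.

48°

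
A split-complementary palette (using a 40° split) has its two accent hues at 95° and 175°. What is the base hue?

315°

The accents sit 40° either side of the complement, so the complement is their short-arc midpoint on the wheel.
Short-arc midpoint of 95° and 175°: 135°.
Base is 180° from the complement: 135 − 180 = -45 → -45 + 360 = 315°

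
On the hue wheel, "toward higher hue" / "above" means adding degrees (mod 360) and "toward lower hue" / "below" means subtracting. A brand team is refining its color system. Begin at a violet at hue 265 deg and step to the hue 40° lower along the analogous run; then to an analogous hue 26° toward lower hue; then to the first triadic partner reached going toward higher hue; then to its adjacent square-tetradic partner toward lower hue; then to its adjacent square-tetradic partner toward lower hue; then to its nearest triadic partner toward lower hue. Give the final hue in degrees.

19°

−40° (analog 40° ↓): 265 − 40 = 225°
−26° (analog 26° ↓): 225 − 26 = 199°
+120° (triadic ↑): 199 + 120 = 319°
−90° (square ↓): 319 − 90 = 229°
−90° (square ↓): 229 − 90 = 139°
−120° (triadic ↓): 139 − 120 = 19°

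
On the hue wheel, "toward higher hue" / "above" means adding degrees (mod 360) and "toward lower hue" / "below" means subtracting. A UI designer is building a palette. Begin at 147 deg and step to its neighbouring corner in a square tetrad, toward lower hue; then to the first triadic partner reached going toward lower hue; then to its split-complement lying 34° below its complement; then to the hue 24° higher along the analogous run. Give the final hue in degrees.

107°

147 − 90 = 57°   (square ↓)
57 − 120 = -63 → -63 + 360 = 297°   (triadic ↓)
297 + 146 = 443 → 443 − 360 = 83°   (split-comp 34° ↓)
83 + 24 = 107°   (analog 24° ↑)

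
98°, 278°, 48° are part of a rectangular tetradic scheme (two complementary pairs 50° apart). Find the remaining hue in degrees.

228°

A rectangular tetradic uses two complementary pairs 50° apart: offsets 0°, 50°, 180°, 230°.
Among {48°, 98°, 278°}, 278° and 98° are a 180° pair.
The remaining hue 48° needs its own complement: 48 + 180 = 228°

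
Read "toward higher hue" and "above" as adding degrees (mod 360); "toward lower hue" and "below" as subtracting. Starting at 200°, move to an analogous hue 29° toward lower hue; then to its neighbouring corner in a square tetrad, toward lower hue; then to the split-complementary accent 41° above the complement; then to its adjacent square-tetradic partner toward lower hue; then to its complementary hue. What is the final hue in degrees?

32°

200 − 29 = 171°   (analog 29° ↓)
171 − 90 = 81°   (square ↓)
81 + 221 = 302°   (split-comp 41° ↑)
302 − 90 = 212°   (square ↓)
212 + 180 = 392 → 392 − 360 = 32°   (complement)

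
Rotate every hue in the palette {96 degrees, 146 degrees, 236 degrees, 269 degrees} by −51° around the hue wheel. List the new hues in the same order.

45°, 95°, 185°, 218°

96 − 51 = 45°
146 − 51 = 95°
236 − 51 = 185°
269 − 51 = 218°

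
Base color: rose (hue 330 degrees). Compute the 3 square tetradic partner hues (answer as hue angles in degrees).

A square tetradic scheme places four hues every 90°.
330 + 90 = 420 → 420 − 360 = 60°
330 + 180 = 510 → 510 − 360 = 150°
330 + 270 = 600 → 600 − 360 = 240°

60°, 150°, 240°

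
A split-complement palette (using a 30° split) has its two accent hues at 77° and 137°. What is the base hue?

The accents sit 30° either side of the complement, so the complement is their short-arc midpoint on the wheel.
Short-arc midpoint of 77° and 137°: 107°.
Base is 180° from the complement: 107 − 180 = -73 → -73 + 360 = 287°

287°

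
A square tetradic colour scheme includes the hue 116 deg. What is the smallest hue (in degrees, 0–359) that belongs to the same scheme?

26°

A square tetradic scheme places four hues every 90°.
The full set through 116° is {26°, 116°, 206°, 296°}.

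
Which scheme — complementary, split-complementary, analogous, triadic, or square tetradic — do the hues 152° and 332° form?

complementary

Sort the hues: 152°, 332°.
Successive gaps around the wheel: 180°, 180°.
Two hues 180° apart are complementary.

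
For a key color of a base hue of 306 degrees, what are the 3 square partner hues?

36°, 126°, 216°

306 + 90 = 396 → 396 − 360 = 36°
306 + 180 = 486 → 486 − 360 = 126°
306 + 270 = 576 → 576 − 360 = 216°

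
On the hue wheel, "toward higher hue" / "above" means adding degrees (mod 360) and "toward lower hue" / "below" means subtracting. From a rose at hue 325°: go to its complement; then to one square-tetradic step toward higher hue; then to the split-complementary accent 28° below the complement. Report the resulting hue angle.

complement +180°: 325 + 180 = 505 → 505 − 360 = 145°
square ↑ +90°: 145 + 90 = 235°
split-comp 28° ↓ +152°: 235 + 152 = 387 → 387 − 360 = 27°

27°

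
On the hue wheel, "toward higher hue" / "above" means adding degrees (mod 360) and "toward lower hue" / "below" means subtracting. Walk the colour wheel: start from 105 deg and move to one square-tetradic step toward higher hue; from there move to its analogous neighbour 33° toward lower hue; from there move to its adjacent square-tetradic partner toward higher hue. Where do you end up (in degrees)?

252°

105 + 90 = 195°   (square ↑)
195 − 33 = 162°   (analog 33° ↓)
162 + 90 = 252°   (square ↑)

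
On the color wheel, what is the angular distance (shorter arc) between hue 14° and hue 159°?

145°

|14 − 159| = 145.
145 ≤ 180, so the shorter arc is 145°.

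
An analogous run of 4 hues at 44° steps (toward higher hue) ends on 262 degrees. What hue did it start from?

130°

3 steps of 44° (toward higher hue) give a net shift of +132°.
Start = end − shift: 262 − 132 = 130°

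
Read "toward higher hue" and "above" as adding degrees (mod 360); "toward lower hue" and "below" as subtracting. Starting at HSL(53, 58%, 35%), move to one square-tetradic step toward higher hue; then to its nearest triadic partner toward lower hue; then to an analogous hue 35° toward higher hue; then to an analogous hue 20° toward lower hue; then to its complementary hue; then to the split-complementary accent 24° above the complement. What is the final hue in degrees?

62°

square ↑ +90°: 53 + 90 = 143°
triadic ↓ −120°: 143 − 120 = 23°
analog 35° ↑ +35°: 23 + 35 = 58°
analog 20° ↓ −20°: 58 − 20 = 38°
complement +180°: 38 + 180 = 218°
split-comp 24° ↑ +204°: 218 + 204 = 422 → 422 − 360 = 62°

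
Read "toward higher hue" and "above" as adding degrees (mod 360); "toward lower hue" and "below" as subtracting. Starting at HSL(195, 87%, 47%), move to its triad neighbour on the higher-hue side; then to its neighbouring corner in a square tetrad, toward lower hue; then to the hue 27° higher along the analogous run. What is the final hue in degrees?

252°

195 + 120 = 315°   (triadic ↑)
315 − 90 = 225°   (square ↓)
225 + 27 = 252°   (analog 27° ↑)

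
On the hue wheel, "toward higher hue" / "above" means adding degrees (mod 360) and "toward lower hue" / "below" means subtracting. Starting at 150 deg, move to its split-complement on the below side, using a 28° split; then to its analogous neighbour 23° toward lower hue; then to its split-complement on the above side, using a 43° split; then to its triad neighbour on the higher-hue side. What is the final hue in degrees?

262°

150 + 152 = 302°   (split-comp 28° ↓)
302 − 23 = 279°   (analog 23° ↓)
279 + 223 = 502 → 502 − 360 = 142°   (split-comp 43° ↑)
142 + 120 = 262°   (triadic ↑)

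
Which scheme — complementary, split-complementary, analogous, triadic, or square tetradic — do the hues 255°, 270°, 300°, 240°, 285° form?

analogous

Sort the hues: 240°, 255°, 270°, 285°, 300°.
Successive gaps around the wheel: 15°, 15°, 15°, 15°, 300°.
A run of hues at equal small steps (15°) with one large closing gap is an analogous group.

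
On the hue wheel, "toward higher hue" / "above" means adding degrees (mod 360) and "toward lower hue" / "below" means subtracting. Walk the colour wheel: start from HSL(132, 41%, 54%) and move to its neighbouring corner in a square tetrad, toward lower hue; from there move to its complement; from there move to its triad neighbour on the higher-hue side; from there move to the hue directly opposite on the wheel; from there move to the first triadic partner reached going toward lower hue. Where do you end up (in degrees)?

42°

132 − 90 = 42°   (square ↓)
42 + 180 = 222°   (complement)
222 + 120 = 342°   (triadic ↑)
342 + 180 = 522 → 522 − 360 = 162°   (complement)
162 − 120 = 42°   (triadic ↓)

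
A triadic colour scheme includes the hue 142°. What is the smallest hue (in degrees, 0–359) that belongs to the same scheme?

A triad places three hues 120° apart.
The full set through 142° is {22°, 142°, 262°}.

22°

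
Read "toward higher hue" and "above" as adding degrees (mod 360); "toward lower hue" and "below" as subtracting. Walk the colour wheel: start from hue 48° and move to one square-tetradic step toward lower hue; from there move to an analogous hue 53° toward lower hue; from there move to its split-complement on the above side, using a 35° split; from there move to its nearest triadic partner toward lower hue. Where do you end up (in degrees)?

48 − 90 = -42 → -42 + 360 = 318°   (square ↓)
318 − 53 = 265°   (analog 53° ↓)
265 + 215 = 480 → 480 − 360 = 120°   (split-comp 35° ↑)
120 − 120 = 0°   (triadic ↓)

0°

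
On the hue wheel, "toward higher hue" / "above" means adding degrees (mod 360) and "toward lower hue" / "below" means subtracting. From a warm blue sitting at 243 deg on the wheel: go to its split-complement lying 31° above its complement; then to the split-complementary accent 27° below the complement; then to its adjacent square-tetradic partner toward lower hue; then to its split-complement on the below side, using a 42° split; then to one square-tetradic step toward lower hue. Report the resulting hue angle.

243 + 211 = 454 → 454 − 360 = 94°   (split-comp 31° ↑)
94 + 153 = 247°   (split-comp 27° ↓)
247 − 90 = 157°   (square ↓)
157 + 138 = 295°   (split-comp 42° ↓)
295 − 90 = 205°   (square ↓)

205°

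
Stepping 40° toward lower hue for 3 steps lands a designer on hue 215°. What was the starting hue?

335°

3 steps of 40° (toward lower hue) give a net shift of −120°.
Start = end − shift: 215 + 120 = 335°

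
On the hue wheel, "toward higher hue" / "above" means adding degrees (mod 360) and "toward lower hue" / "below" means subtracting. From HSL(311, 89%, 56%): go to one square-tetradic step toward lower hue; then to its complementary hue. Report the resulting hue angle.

311 − 90 = 221°   (square ↓)
221 + 180 = 401 → 401 − 360 = 41°   (complement)

41°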